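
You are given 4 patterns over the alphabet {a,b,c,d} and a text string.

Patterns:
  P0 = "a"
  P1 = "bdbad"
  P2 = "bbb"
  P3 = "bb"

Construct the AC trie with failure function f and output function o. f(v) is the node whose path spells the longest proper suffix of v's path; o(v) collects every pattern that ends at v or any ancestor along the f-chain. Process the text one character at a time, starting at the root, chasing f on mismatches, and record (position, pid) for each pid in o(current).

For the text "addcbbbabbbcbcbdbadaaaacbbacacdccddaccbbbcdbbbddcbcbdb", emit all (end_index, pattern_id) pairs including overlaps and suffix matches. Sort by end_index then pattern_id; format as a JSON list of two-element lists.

Construct AC machine:
Trie (insert patterns):
  n0 'ε': a→1 b→2
  n1 'a': ·  ←P0
  n2 'b': b→7 d→3
  n3 'bd': b→4
  n4 'bdb': a→5
  n5 'bdba': d→6
  n6 'bdbad': ·  ←P1
  n7 'bb': b→8  ←P3
  n8 'bbb': ·  ←P2

BFS fail/out derivation:
  fail(1) 'a': from fail(0)=0 chase 'a': 0 ⇒ 0;  out={0}∪out(0)={0}
  fail(2) 'b': from fail(0)=0 chase 'b': 0 ⇒ 0;  out=∅∪out(0)=∅
  fail(3) 'bd': from fail(2)=0 chase 'd': 0 ⇒ 0;  out=∅∪out(0)=∅
  fail(7) 'bb': from fail(2)=0 chase 'b': 0 ⇒ 2;  out={3}∪out(2)={3}
  fail(4) 'bdb': from fail(3)=0 chase 'b': 0 ⇒ 2;  out=∅∪out(2)=∅
  fail(8) 'bbb': from fail(7)=2 chase 'b': 2 ⇒ 7;  out={2}∪out(7)={2,3}
  fail(5) 'bdba': from fail(4)=2 chase 'a': 2→0 ⇒ 1;  out=∅∪out(1)={0}
  fail(6) 'bdbad': from fail(5)=1 chase 'd': 1→0 ⇒ 0;  out={1}∪out(0)={1}

Scan:
[0] read 'a'  n0⇒n1  emit P0@[0:0]
[1] read 'd'  n1⇒n0 (fail-walked)
[2] read 'd'  n0⇒n0
[3] read 'c'  n0⇒n0
[4] read 'b'  n0⇒n2
[5] read 'b'  n2⇒n7  emit P3@[4:5]
[6] read 'b'  n7⇒n8  emit P2@[4:6],P3@[5:6]
[7] read 'a'  n8⇒n1 (fail-walked)  emit P0@[7:7]
[8] read 'b'  n1⇒n2 (fail-walked)
[9] read 'b'  n2⇒n7  emit P3@[8:9]
[10] read 'b'  n7⇒n8  emit P2@[8:10],P3@[9:10]
[11] read 'c'  n8⇒n0 (fail-walked)
[12] read 'b'  n0⇒n2
[13] read 'c'  n2⇒n0 (fail-walked)
[14] read 'b'  n0⇒n2
[15] read 'd'  n2⇒n3
[16] read 'b'  n3⇒n4
[17] read 'a'  n4⇒n5  emit P0@[17:17]
[18] read 'd'  n5⇒n6  emit P1@[14:18]
[19] read 'a'  n6⇒n1 (fail-walked)  emit P0@[19:19]
[20] read 'a'  n1⇒n1 (fail-walked)  emit P0@[20:20]
[21] read 'a'  n1⇒n1 (fail-walked)  emit P0@[21:21]
[22] read 'a'  n1⇒n1 (fail-walked)  emit P0@[22:22]
[23] read 'c'  n1⇒n0 (fail-walked)
[24] read 'b'  n0⇒n2
[25] read 'b'  n2⇒n7  emit P3@[24:25]
[26] read 'a'  n7⇒n1 (fail-walked)  emit P0@[26:26]
[27] read 'c'  n1⇒n0 (fail-walked)
[28] read 'a'  n0⇒n1  emit P0@[28:28]
[29] read 'c'  n1⇒n0 (fail-walked)
[30] read 'd'  n0⇒n0
[31] read 'c'  n0⇒n0
[32] read 'c'  n0⇒n0
[33] read 'd'  n0⇒n0
[34] read 'd'  n0⇒n0
[35] read 'a'  n0⇒n1  emit P0@[35:35]
[36] read 'c'  n1⇒n0 (fail-walked)
[37] read 'c'  n0⇒n0
[38] read 'b'  n0⇒n2
[39] read 'b'  n2⇒n7  emit P3@[38:39]
[40] read 'b'  n7⇒n8  emit P2@[38:40],P3@[39:40]
[41] read 'c'  n8⇒n0 (fail-walked)
[42] read 'd'  n0⇒n0
[43] read 'b'  n0⇒n2
[44] read 'b'  n2⇒n7  emit P3@[43:44]
[45] read 'b'  n7⇒n8  emit P2@[43:45],P3@[44:45]
[46] read 'd'  n8⇒n3 (fail-walked)
[47] read 'd'  n3⇒n0 (fail-walked)
[48] read 'c'  n0⇒n0
[49] read 'b'  n0⇒n2
[50] read 'c'  n2⇒n0 (fail-walked)
[51] read 'b'  n0⇒n2
[52] read 'd'  n2⇒n3
[53] read 'b'  n3⇒n4

Matches: [[0,0],[5,3],[6,2],[6,3],[7,0],[9,3],[10,2],[10,3],[17,0],[18,1],[19,0],[20,0],[21,0],[22,0],[25,3],[26,0],[28,0],[35,0],[39,3],[40,2],[40,3],[44,3],[45,2],[45,3]]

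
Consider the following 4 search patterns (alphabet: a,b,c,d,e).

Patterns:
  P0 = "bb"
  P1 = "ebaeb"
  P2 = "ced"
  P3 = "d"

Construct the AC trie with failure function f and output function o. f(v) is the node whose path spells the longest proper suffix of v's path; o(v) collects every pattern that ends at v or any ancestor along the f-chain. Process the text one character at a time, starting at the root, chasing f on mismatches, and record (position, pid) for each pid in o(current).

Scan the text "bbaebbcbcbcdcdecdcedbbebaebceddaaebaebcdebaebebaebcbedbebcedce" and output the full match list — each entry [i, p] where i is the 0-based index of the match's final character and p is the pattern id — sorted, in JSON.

Build:
Trie nodes:
  n0 'ε': b→1 c→8 d→11 e→3
  n1 'b': b→2
  n2 'bb': ·  ←P0
  n3 'e': b→4
  n4 'eb': a→5
  n5 'eba': e→6
  n6 'ebae': b→7
  n7 'ebaeb': ·  ←P1
  n8 'c': e→9
  n9 'ce': d→10
  n10 'ced': ·  ←P2
  n11 'd': ·  ←P3

BFS fail/out derivation:
  fail(1) 'b': from fail(0)=0 chase 'b': 0 ⇒ 0;  out=∅∪out(0)=∅
  fail(3) 'e': from fail(0)=0 chase 'e': 0 ⇒ 0;  out=∅∪out(0)=∅
  fail(8) 'c': from fail(0)=0 chase 'c': 0 ⇒ 0;  out=∅∪out(0)=∅
  fail(11) 'd': from fail(0)=0 chase 'd': 0 ⇒ 0;  out={3}∪out(0)={3}
  fail(2) 'bb': from fail(1)=0 chase 'b': 0 ⇒ 1;  out={0}∪out(1)={0}
  fail(4) 'eb': from fail(3)=0 chase 'b': 0 ⇒ 1;  out=∅∪out(1)=∅
  fail(9) 'ce': from fail(8)=0 chase 'e': 0 ⇒ 3;  out=∅∪out(3)=∅
  fail(5) 'eba': from fail(4)=1 chase 'a': 1→0 ⇒ 0;  out=∅∪out(0)=∅
  fail(10) 'ced': from fail(9)=3 chase 'd': 3→0 ⇒ 11;  out={2}∪out(11)={2,3}
  fail(6) 'ebae': from fail(5)=0 chase 'e': 0 ⇒ 3;  out=∅∪out(3)=∅
  fail(7) 'ebaeb': from fail(6)=3 chase 'b': 3 ⇒ 4;  out={1}∪out(4)={1}

Scan:
i=0 'b': node 0→1
i=1 'b': node 1→2  emit P0@[0:1]
i=2 'a': node 2→0 (fail-walked)
i=3 'e': node 0→3
i=4 'b': node 3→4
i=5 'b': node 4→2 (fail-walked)  emit P0@[4:5]
i=6 'c': node 2→8 (fail-walked)
i=7 'b': node 8→1 (fail-walked)
i=8 'c': node 1→8 (fail-walked)
i=9 'b': node 8→1 (fail-walked)
i=10 'c': node 1→8 (fail-walked)
i=11 'd': node 8→11 (fail-walked)  emit P3@[11:11]
i=12 'c': node 11→8 (fail-walked)
i=13 'd': node 8→11 (fail-walked)  emit P3@[13:13]
i=14 'e': node 11→3 (fail-walked)
i=15 'c': node 3→8 (fail-walked)
i=16 'd': node 8→11 (fail-walked)  emit P3@[16:16]
i=17 'c': node 11→8 (fail-walked)
i=18 'e': node 8→9
i=19 'd': node 9→10  emit P2@[17:19],P3@[19:19]
i=20 'b': node 10→1 (fail-walked)
i=21 'b': node 1→2  emit P0@[20:21]
i=22 'e': node 2→3 (fail-walked)
i=23 'b': node 3→4
i=24 'a': node 4→5
i=25 'e': node 5→6
i=26 'b': node 6→7  emit P1@[22:26]
i=27 'c': node 7→8 (fail-walked)
i=28 'e': node 8→9
i=29 'd': node 9→10  emit P2@[27:29],P3@[29:29]
i=30 'd': node 10→11 (fail-walked)  emit P3@[30:30]
i=31 'a': node 11→0 (fail-walked)
i=32 'a': node 0→0
i=33 'e': node 0→3
i=34 'b': node 3→4
i=35 'a': node 4→5
i=36 'e': node 5→6
i=37 'b': node 6→7  emit P1@[33:37]
i=38 'c': node 7→8 (fail-walked)
i=39 'd': node 8→11 (fail-walked)  emit P3@[39:39]
i=40 'e': node 11→3 (fail-walked)
i=41 'b': node 3→4
i=42 'a': node 4→5
i=43 'e': node 5→6
i=44 'b': node 6→7  emit P1@[40:44]
i=45 'e': node 7→3 (fail-walked)
i=46 'b': node 3→4
i=47 'a': node 4→5
i=48 'e': node 5→6
i=49 'b': node 6→7  emit P1@[45:49]
i=50 'c': node 7→8 (fail-walked)
i=51 'b': node 8→1 (fail-walked)
i=52 'e': node 1→3 (fail-walked)
i=53 'd': node 3→11 (fail-walked)  emit P3@[53:53]
i=54 'b': node 11→1 (fail-walked)
i=55 'e': node 1→3 (fail-walked)
i=56 'b': node 3→4
i=57 'c': node 4→8 (fail-walked)
i=58 'e': node 8→9
i=59 'd': node 9→10  emit P2@[57:59],P3@[59:59]
i=60 'c': node 10→8 (fail-walked)
i=61 'e': node 8→9

Matches: [[1,0],[5,0],[11,3],[13,3],[16,3],[19,2],[19,3],[21,0],[26,1],[29,2],[29,3],[30,3],[37,1],[39,3],[44,1],[49,1],[53,3],[59,2],[59,3]]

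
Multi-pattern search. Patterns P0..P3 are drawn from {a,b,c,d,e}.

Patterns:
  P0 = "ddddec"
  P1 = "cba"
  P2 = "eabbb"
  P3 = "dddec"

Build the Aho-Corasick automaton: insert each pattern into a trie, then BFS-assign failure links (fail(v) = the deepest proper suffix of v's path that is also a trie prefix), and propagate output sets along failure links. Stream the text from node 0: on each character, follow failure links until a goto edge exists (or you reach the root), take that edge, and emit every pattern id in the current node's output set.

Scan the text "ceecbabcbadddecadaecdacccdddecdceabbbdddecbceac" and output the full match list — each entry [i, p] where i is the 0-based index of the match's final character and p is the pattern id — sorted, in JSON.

Construct AC machine:
Trie nodes:
  0='ε' goto c→7 d→1 e→10
  1='d' goto d→2
  2='dd' goto d→3
  3='ddd' goto d→4 e→15
  4='dddd' goto e→5
  5='dddde' goto c→6
  6='ddddec' goto ·  ←P0
  7='c' goto b→8
  8='cb' goto a→9
  9='cba' goto ·  ←P1
  10='e' goto a→11
  11='ea' goto b→12
  12='eab' goto b→13
  13='eabb' goto b→14
  14='eabbb' goto ·  ←P2
  15='ddde' goto c→16
  16='dddec' goto ·  ←P3

BFS fail/out derivation:
  fail(1) 'd': from fail(0)=0 chase 'd': 0 ⇒ 0;  out=∅∪out(0)=∅
  fail(7) 'c': from fail(0)=0 chase 'c': 0 ⇒ 0;  out=∅∪out(0)=∅
  fail(10) 'e': from fail(0)=0 chase 'e': 0 ⇒ 0;  out=∅∪out(0)=∅
  fail(2) 'dd': from fail(1)=0 chase 'd': 0 ⇒ 1;  out=∅∪out(1)=∅
  fail(8) 'cb': from fail(7)=0 chase 'b': 0 ⇒ 0;  out=∅∪out(0)=∅
  fail(11) 'ea': from fail(10)=0 chase 'a': 0 ⇒ 0;  out=∅∪out(0)=∅
  fail(3) 'ddd': from fail(2)=1 chase 'd': 1 ⇒ 2;  out=∅∪out(2)=∅
  fail(9) 'cba': from fail(8)=0 chase 'a': 0 ⇒ 0;  out={1}∪out(0)={1}
  fail(12) 'eab': from fail(11)=0 chase 'b': 0 ⇒ 0;  out=∅∪out(0)=∅
  fail(4) 'dddd': from fail(3)=2 chase 'd': 2 ⇒ 3;  out=∅∪out(3)=∅
  fail(13) 'eabb': from fail(12)=0 chase 'b': 0 ⇒ 0;  out=∅∪out(0)=∅
  fail(15) 'ddde': from fail(3)=2 chase 'e': 2→1→0 ⇒ 10;  out=∅∪out(10)=∅
  fail(5) 'dddde': from fail(4)=3 chase 'e': 3 ⇒ 15;  out=∅∪out(15)=∅
  fail(14) 'eabbb': from fail(13)=0 chase 'b': 0 ⇒ 0;  out={2}∪out(0)={2}
  fail(16) 'dddec': from fail(15)=10 chase 'c': 10→0 ⇒ 7;  out={3}∪out(7)={3}
  fail(6) 'ddddec': from fail(5)=15 chase 'c': 15 ⇒ 16;  out={0}∪out(16)={0,3}

Scan:
[0] read 'c'  n0⇒n7
[1] read 'e'  n7⇒n10 (fail-walked)
[2] read 'e'  n10⇒n10 (fail-walked)
[3] read 'c'  n10⇒n7 (fail-walked)
[4] read 'b'  n7⇒n8
[5] read 'a'  n8⇒n9  → match P1@[3:5]
[6] read 'b'  n9⇒n0 (fail-walked)
[7] read 'c'  n0⇒n7
[8] read 'b'  n7⇒n8
[9] read 'a'  n8⇒n9  → match P1@[7:9]
[10] read 'd'  n9⇒n1 (fail-walked)
[11] read 'd'  n1⇒n2
[12] read 'd'  n2⇒n3
[13] read 'e'  n3⇒n15
[14] read 'c'  n15⇒n16  → match P3@[10:14]
[15] read 'a'  n16⇒n0 (fail-walked)
[16] read 'd'  n0⇒n1
[17] read 'a'  n1⇒n0 (fail-walked)
[18] read 'e'  n0⇒n10
[19] read 'c'  n10⇒n7 (fail-walked)
[20] read 'd'  n7⇒n1 (fail-walked)
[21] read 'a'  n1⇒n0 (fail-walked)
[22] read 'c'  n0⇒n7
[23] read 'c'  n7⇒n7 (fail-walked)
[24] read 'c'  n7⇒n7 (fail-walked)
[25] read 'd'  n7⇒n1 (fail-walked)
[26] read 'd'  n1⇒n2
[27] read 'd'  n2⇒n3
[28] read 'e'  n3⇒n15
[29] read 'c'  n15⇒n16  → match P3@[25:29]
[30] read 'd'  n16⇒n1 (fail-walked)
[31] read 'c'  n1⇒n7 (fail-walked)
[32] read 'e'  n7⇒n10 (fail-walked)
[33] read 'a'  n10⇒n11
[34] read 'b'  n11⇒n12
[35] read 'b'  n12⇒n13
[36] read 'b'  n13⇒n14  → match P2@[32:36]
[37] read 'd'  n14⇒n1 (fail-walked)
[38] read 'd'  n1⇒n2
[39] read 'd'  n2⇒n3
[40] read 'e'  n3⇒n15
[41] read 'c'  n15⇒n16  → match P3@[37:41]
[42] read 'b'  n16⇒n8 (fail-walked)
[43] read 'c'  n8⇒n7 (fail-walked)
[44] read 'e'  n7⇒n10 (fail-walked)
[45] read 'a'  n10⇒n11
[46] read 'c'  n11⇒n7 (fail-walked)

Result: [[5,1],[9,1],[14,3],[29,3],[36,2],[41,3]]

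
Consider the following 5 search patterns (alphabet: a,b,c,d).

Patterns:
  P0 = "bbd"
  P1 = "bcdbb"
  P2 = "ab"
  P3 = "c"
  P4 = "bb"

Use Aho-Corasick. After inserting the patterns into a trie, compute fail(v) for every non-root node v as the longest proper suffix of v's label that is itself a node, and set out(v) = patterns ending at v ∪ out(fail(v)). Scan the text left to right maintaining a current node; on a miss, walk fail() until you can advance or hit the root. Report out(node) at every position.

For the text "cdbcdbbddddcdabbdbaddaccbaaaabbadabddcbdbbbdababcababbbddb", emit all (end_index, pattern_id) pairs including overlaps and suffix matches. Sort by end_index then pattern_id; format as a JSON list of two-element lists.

Build automaton:
Trie nodes:
  n0 'ε': a→8 b→1 c→10
  n1 'b': b→2 c→4
  n2 'bb': d→3  ←P4
  n3 'bbd': ·  ←P0
  n4 'bc': d→5
  n5 'bcd': b→6
  n6 'bcdb': b→7
  n7 'bcdbb': ·  ←P1
  n8 'a': b→9
  n9 'ab': ·  ←P2
  n10 'c': ·  ←P3

Failure links (BFS by depth):
  fail(1) 'b': from fail(0)=0 chase 'b': 0 ⇒ 0;  out=∅∪out(0)=∅
  fail(8) 'a': from fail(0)=0 chase 'a': 0 ⇒ 0;  out=∅∪out(0)=∅
  fail(10) 'c': from fail(0)=0 chase 'c': 0 ⇒ 0;  out={3}∪out(0)={3}
  fail(2) 'bb': from fail(1)=0 chase 'b': 0 ⇒ 1;  out={4}∪out(1)={4}
  fail(4) 'bc': from fail(1)=0 chase 'c': 0 ⇒ 10;  out=∅∪out(10)={3}
  fail(9) 'ab': from fail(8)=0 chase 'b': 0 ⇒ 1;  out={2}∪out(1)={2}
  fail(3) 'bbd': from fail(2)=1 chase 'd': 1→0 ⇒ 0;  out={0}∪out(0)={0}
  fail(5) 'bcd': from fail(4)=10 chase 'd': 10→0 ⇒ 0;  out=∅∪out(0)=∅
  fail(6) 'bcdb': from fail(5)=0 chase 'b': 0 ⇒ 1;  out=∅∪out(1)=∅
  fail(7) 'bcdbb': from fail(6)=1 chase 'b': 1 ⇒ 2;  out={1}∪out(2)={1,4}

Text stream:
[0] read 'c'  n0⇒n10  emit P3@[0:0]
[1] read 'd'  n10⇒n0 (via fail)
[2] read 'b'  n0⇒n1
[3] read 'c'  n1⇒n4  emit P3@[3:3]
[4] read 'd'  n4⇒n5
[5] read 'b'  n5⇒n6
[6] read 'b'  n6⇒n7  emit P1@[2:6],P4@[5:6]
[7] read 'd'  n7⇒n3 (via fail)  emit P0@[5:7]
[8] read 'd'  n3⇒n0 (via fail)
[9] read 'd'  n0⇒n0
[10] read 'd'  n0⇒n0
[11] read 'c'  n0⇒n10  emit P3@[11:11]
[12] read 'd'  n10⇒n0 (via fail)
[13] read 'a'  n0⇒n8
[14] read 'b'  n8⇒n9  emit P2@[13:14]
[15] read 'b'  n9⇒n2 (via fail)  emit P4@[14:15]
[16] read 'd'  n2⇒n3  emit P0@[14:16]
[17] read 'b'  n3⇒n1 (via fail)
[18] read 'a'  n1⇒n8 (via fail)
[19] read 'd'  n8⇒n0 (via fail)
[20] read 'd'  n0⇒n0
[21] read 'a'  n0⇒n8
[22] read 'c'  n8⇒n10 (via fail)  emit P3@[22:22]
[23] read 'c'  n10⇒n10 (via fail)  emit P3@[23:23]
[24] read 'b'  n10⇒n1 (via fail)
[25] read 'a'  n1⇒n8 (via fail)
[26] read 'a'  n8⇒n8 (via fail)
[27] read 'a'  n8⇒n8 (via fail)
[28] read 'a'  n8⇒n8 (via fail)
[29] read 'b'  n8⇒n9  emit P2@[28:29]
[30] read 'b'  n9⇒n2 (via fail)  emit P4@[29:30]
[31] read 'a'  n2⇒n8 (via fail)
[32] read 'd'  n8⇒n0 (via fail)
[33] read 'a'  n0⇒n8
[34] read 'b'  n8⇒n9  emit P2@[33:34]
[35] read 'd'  n9⇒n0 (via fail)
[36] read 'd'  n0⇒n0
[37] read 'c'  n0⇒n10  emit P3@[37:37]
[38] read 'b'  n10⇒n1 (via fail)
[39] read 'd'  n1⇒n0 (via fail)
[40] read 'b'  n0⇒n1
[41] read 'b'  n1⇒n2  emit P4@[40:41]
[42] read 'b'  n2⇒n2 (via fail)  emit P4@[41:42]
[43] read 'd'  n2⇒n3  emit P0@[41:43]
[44] read 'a'  n3⇒n8 (via fail)
[45] read 'b'  n8⇒n9  emit P2@[44:45]
[46] read 'a'  n9⇒n8 (via fail)
[47] read 'b'  n8⇒n9  emit P2@[46:47]
[48] read 'c'  n9⇒n4 (via fail)  emit P3@[48:48]
[49] read 'a'  n4⇒n8 (via fail)
[50] read 'b'  n8⇒n9  emit P2@[49:50]
[51] read 'a'  n9⇒n8 (via fail)
[52] read 'b'  n8⇒n9  emit P2@[51:52]
[53] read 'b'  n9⇒n2 (via fail)  emit P4@[52:53]
[54] read 'b'  n2⇒n2 (via fail)  emit P4@[53:54]
[55] read 'd'  n2⇒n3  emit P0@[53:55]
[56] read 'd'  n3⇒n0 (via fail)
[57] read 'b'  n0⇒n1

All matches (sorted): [[0,3],[3,3],[6,1],[6,4],[7,0],[11,3],[14,2],[15,4],[16,0],[22,3],[23,3],[29,2],[30,4],[34,2],[37,3],[41,4],[42,4],[43,0],[45,2],[47,2],[48,3],[50,2],[52,2],[53,4],[54,4],[55,0]]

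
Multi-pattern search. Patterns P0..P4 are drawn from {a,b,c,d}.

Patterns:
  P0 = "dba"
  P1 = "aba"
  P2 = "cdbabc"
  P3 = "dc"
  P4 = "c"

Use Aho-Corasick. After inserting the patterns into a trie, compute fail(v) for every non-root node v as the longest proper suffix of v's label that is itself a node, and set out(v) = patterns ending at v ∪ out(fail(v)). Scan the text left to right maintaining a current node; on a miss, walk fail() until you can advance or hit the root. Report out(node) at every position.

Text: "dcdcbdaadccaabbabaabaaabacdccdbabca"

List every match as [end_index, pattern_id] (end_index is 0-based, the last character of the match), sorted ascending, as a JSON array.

Construct AC machine:
Trie nodes:
  0='ε' goto a→4 c→7 d→1
  1='d' goto b→2 c→13
  2='db' goto a→3
  3='dba' goto ·  [P0 ends]
  4='a' goto b→5
  5='ab' goto a→6
  6='aba' goto ·  [P1 ends]
  7='c' goto d→8  [P4 ends]
  8='cd' goto b→9
  9='cdb' goto a→10
  10='cdba' goto b→11
  11='cdbab' goto c→12
  12='cdbabc' goto ·  [P2 ends]
  13='dc' goto ·  [P3 ends]

Failure links (BFS by depth):
  fail(1) 'd': from fail(0)=0 chase 'd': 0 ⇒ 0;  out=∅∪out(0)=∅
  fail(4) 'a': from fail(0)=0 chase 'a': 0 ⇒ 0;  out=∅∪out(0)=∅
  fail(7) 'c': from fail(0)=0 chase 'c': 0 ⇒ 0;  out={4}∪out(0)={4}
  fail(2) 'db': from fail(1)=0 chase 'b': 0 ⇒ 0;  out=∅∪out(0)=∅
  fail(5) 'ab': from fail(4)=0 chase 'b': 0 ⇒ 0;  out=∅∪out(0)=∅
  fail(8) 'cd': from fail(7)=0 chase 'd': 0 ⇒ 1;  out=∅∪out(1)=∅
  fail(13) 'dc': from fail(1)=0 chase 'c': 0 ⇒ 7;  out={3}∪out(7)={3,4}
  fail(3) 'dba': from fail(2)=0 chase 'a': 0 ⇒ 4;  out={0}∪out(4)={0}
  fail(6) 'aba': from fail(5)=0 chase 'a': 0 ⇒ 4;  out={1}∪out(4)={1}
  fail(9) 'cdb': from fail(8)=1 chase 'b': 1 ⇒ 2;  out=∅∪out(2)=∅
  fail(10) 'cdba': from fail(9)=2 chase 'a': 2 ⇒ 3;  out=∅∪out(3)={0}
  fail(11) 'cdbab': from fail(10)=3 chase 'b': 3→4 ⇒ 5;  out=∅∪out(5)=∅
  fail(12) 'cdbabc': from fail(11)=5 chase 'c': 5→0 ⇒ 7;  out={2}∪out(7)={2,4}

Run:
pos 0 'd': at 1
pos 1 'c': at 13  emit P3@[0:1],P4@[1:1]
pos 2 'd': at 8 ·f
pos 3 'c': at 13 ·f  emit P3@[2:3],P4@[3:3]
pos 4 'b': at 0 ·f
pos 5 'd': at 1
pos 6 'a': at 4 ·f
pos 7 'a': at 4 ·f
pos 8 'd': at 1 ·f
pos 9 'c': at 13  emit P3@[8:9],P4@[9:9]
pos 10 'c': at 7 ·f  emit P4@[10:10]
pos 11 'a': at 4 ·f
pos 12 'a': at 4 ·f
pos 13 'b': at 5
pos 14 'b': at 0 ·f
pos 15 'a': at 4
pos 16 'b': at 5
pos 17 'a': at 6  emit P1@[15:17]
pos 18 'a': at 4 ·f
pos 19 'b': at 5
pos 20 'a': at 6  emit P1@[18:20]
pos 21 'a': at 4 ·f
pos 22 'a': at 4 ·f
pos 23 'b': at 5
pos 24 'a': at 6  emit P1@[22:24]
pos 25 'c': at 7 ·f  emit P4@[25:25]
pos 26 'd': at 8
pos 27 'c': at 13 ·f  emit P3@[26:27],P4@[27:27]
pos 28 'c': at 7 ·f  emit P4@[28:28]
pos 29 'd': at 8
pos 30 'b': at 9
pos 31 'a': at 10  emit P0@[29:31]
pos 32 'b': at 11
pos 33 'c': at 12  emit P2@[28:33],P4@[33:33]
pos 34 'a': at 4 ·f

Matches: [[1,3],[1,4],[3,3],[3,4],[9,3],[9,4],[10,4],[17,1],[20,1],[24,1],[25,4],[27,3],[27,4],[28,4],[31,0],[33,2],[33,4]]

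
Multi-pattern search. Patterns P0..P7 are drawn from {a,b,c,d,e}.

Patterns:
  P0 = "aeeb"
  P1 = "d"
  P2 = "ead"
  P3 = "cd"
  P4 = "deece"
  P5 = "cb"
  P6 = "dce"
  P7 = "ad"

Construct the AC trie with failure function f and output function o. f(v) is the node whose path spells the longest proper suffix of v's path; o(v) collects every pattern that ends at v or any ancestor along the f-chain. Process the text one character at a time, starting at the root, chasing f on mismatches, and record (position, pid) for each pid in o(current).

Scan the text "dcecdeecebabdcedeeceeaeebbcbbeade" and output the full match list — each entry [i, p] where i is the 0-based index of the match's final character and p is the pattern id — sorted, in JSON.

Construct AC machine:
Trie (insert patterns):
  n0 'ε': a→1 c→9 d→5 e→6
  n1 'a': d→18 e→2
  n2 'ae': e→3
  n3 'aee': b→4
  n4 'aeeb': ·  ←P0
  n5 'd': c→16 e→11  ←P1
  n6 'e': a→7
  n7 'ea': d→8
  n8 'ead': ·  ←P2
  n9 'c': b→15 d→10
  n10 'cd': ·  ←P3
  n11 'de': e→12
  n12 'dee': c→13
  n13 'deec': e→14
  n14 'deece': ·  ←P4
  n15 'cb': ·  ←P5
  n16 'dc': e→17
  n17 'dce': ·  ←P6
  n18 'ad': ·  ←P7

BFS fail/out derivation:
  n1('a'): parent n0 fail=0; on 'a' 0 → fail=0;  out ∅∪∅=∅
  n5('d'): parent n0 fail=0; on 'd' 0 → fail=0;  out {1}∪∅={1}
  n6('e'): parent n0 fail=0; on 'e' 0 → fail=0;  out ∅∪∅=∅
  n9('c'): parent n0 fail=0; on 'c' 0 → fail=0;  out ∅∪∅=∅
  n2('ae'): parent n1 fail=0; on 'e' 0 → fail=6;  out ∅∪∅=∅
  n7('ea'): parent n6 fail=0; on 'a' 0 → fail=1;  out ∅∪∅=∅
  n10('cd'): parent n9 fail=0; on 'd' 0 → fail=5;  out {3}∪{1}={1,3}
  n11('de'): parent n5 fail=0; on 'e' 0 → fail=6;  out ∅∪∅=∅
  n15('cb'): parent n9 fail=0; on 'b' 0 → fail=0;  out {5}∪∅={5}
  n16('dc'): parent n5 fail=0; on 'c' 0 → fail=9;  out ∅∪∅=∅
  n18('ad'): parent n1 fail=0; on 'd' 0 → fail=5;  out {7}∪{1}={1,7}
  n3('aee'): parent n2 fail=6; on 'e' 6→0 → fail=6;  out ∅∪∅=∅
  n8('ead'): parent n7 fail=1; on 'd' 1 → fail=18;  out {2}∪{1,7}={1,2,7}
  n12('dee'): parent n11 fail=6; on 'e' 6→0 → fail=6;  out ∅∪∅=∅
  n17('dce'): parent n16 fail=9; on 'e' 9→0 → fail=6;  out {6}∪∅={6}
  n4('aeeb'): parent n3 fail=6; on 'b' 6→0 → fail=0;  out {0}∪∅={0}
  n13('deec'): parent n12 fail=6; on 'c' 6→0 → fail=9;  out ∅∪∅=∅
  n14('deece'): parent n13 fail=9; on 'e' 9→0 → fail=6;  out {4}∪∅={4}

Run:
pos 0 'd': at 5  ** P1@[0:0]
pos 1 'c': at 16
pos 2 'e': at 17  ** P6@[0:2]
pos 3 'c': at 9 ·f
pos 4 'd': at 10  ** P1@[4:4],P3@[3:4]
pos 5 'e': at 11 ·f
pos 6 'e': at 12
pos 7 'c': at 13
pos 8 'e': at 14  ** P4@[4:8]
pos 9 'b': at 0 ·f
pos 10 'a': at 1
pos 11 'b': at 0 ·f
pos 12 'd': at 5  ** P1@[12:12]
pos 13 'c': at 16
pos 14 'e': at 17  ** P6@[12:14]
pos 15 'd': at 5 ·f  ** P1@[15:15]
pos 16 'e': at 11
pos 17 'e': at 12
pos 18 'c': at 13
pos 19 'e': at 14  ** P4@[15:19]
pos 20 'e': at 6 ·f
pos 21 'a': at 7
pos 22 'e': at 2 ·f
pos 23 'e': at 3
pos 24 'b': at 4  ** P0@[21:24]
pos 25 'b': at 0 ·f
pos 26 'c': at 9
pos 27 'b': at 15  ** P5@[26:27]
pos 28 'b': at 0 ·f
pos 29 'e': at 6
pos 30 'a': at 7
pos 31 'd': at 8  ** P1@[31:31],P2@[29:31],P7@[30:31]
pos 32 'e': at 11 ·f

Result: [[0,1],[2,6],[4,1],[4,3],[8,4],[12,1],[14,6],[15,1],[19,4],[24,0],[27,5],[31,1],[31,2],[31,7]]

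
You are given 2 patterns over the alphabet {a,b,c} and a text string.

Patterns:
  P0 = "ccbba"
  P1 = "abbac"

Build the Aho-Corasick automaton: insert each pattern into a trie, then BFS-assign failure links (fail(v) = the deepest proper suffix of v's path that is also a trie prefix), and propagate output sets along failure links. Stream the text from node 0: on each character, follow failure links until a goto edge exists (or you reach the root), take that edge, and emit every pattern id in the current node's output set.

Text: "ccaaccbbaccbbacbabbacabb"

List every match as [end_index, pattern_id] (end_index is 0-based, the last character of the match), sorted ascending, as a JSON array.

Construct AC machine:
Trie (insert patterns):
  0='ε' goto a→6 c→1
  1='c' goto c→2
  2='cc' goto b→3
  3='ccb' goto b→4
  4='ccbb' goto a→5
  5='ccbba' goto ·  [P0 ends]
  6='a' goto b→7
  7='ab' goto b→8
  8='abb' goto a→9
  9='abba' goto c→10
  10='abbac' goto ·  [P1 ends]

BFS fail/out derivation:
  n1('c'): parent n0 fail=0; on 'c' 0 → fail=0;  out ∅∪∅=∅
  n6('a'): parent n0 fail=0; on 'a' 0 → fail=0;  out ∅∪∅=∅
  n2('cc'): parent n1 fail=0; on 'c' 0 → fail=1;  out ∅∪∅=∅
  n7('ab'): parent n6 fail=0; on 'b' 0 → fail=0;  out ∅∪∅=∅
  n3('ccb'): parent n2 fail=1; on 'b' 1→0 → fail=0;  out ∅∪∅=∅
  n8('abb'): parent n7 fail=0; on 'b' 0 → fail=0;  out ∅∪∅=∅
  n4('ccbb'): parent n3 fail=0; on 'b' 0 → fail=0;  out ∅∪∅=∅
  n9('abba'): parent n8 fail=0; on 'a' 0 → fail=6;  out ∅∪∅=∅
  n5('ccbba'): parent n4 fail=0; on 'a' 0 → fail=6;  out {0}∪∅={0}
  n10('abbac'): parent n9 fail=6; on 'c' 6→0 → fail=1;  out {1}∪∅={1}

Run:
pos 0 'c': at 1
pos 1 'c': at 2
pos 2 'a': at 6 (fail-walked)
pos 3 'a': at 6 (fail-walked)
pos 4 'c': at 1 (fail-walked)
pos 5 'c': at 2
pos 6 'b': at 3
pos 7 'b': at 4
pos 8 'a': at 5  ** P0@[4:8]
pos 9 'c': at 1 (fail-walked)
pos 10 'c': at 2
pos 11 'b': at 3
pos 12 'b': at 4
pos 13 'a': at 5  ** P0@[9:13]
pos 14 'c': at 1 (fail-walked)
pos 15 'b': at 0 (fail-walked)
pos 16 'a': at 6
pos 17 'b': at 7
pos 18 'b': at 8
pos 19 'a': at 9
pos 20 'c': at 10  ** P1@[16:20]
pos 21 'a': at 6 (fail-walked)
pos 22 'b': at 7
pos 23 'b': at 8

Matches: [[8,0],[13,0],[20,1]]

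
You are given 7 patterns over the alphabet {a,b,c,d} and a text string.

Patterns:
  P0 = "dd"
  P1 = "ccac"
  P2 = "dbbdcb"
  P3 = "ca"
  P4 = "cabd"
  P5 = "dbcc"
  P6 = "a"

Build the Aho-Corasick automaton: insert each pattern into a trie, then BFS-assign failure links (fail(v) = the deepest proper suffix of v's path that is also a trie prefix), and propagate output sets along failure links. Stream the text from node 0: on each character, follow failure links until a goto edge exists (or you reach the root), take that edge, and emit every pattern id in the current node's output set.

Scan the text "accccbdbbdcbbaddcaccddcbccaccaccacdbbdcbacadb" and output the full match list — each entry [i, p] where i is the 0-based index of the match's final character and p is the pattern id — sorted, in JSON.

Construct AC machine:
Trie nodes:
  0='ε' goto a→17 c→3 d→1
  1='d' goto b→7 d→2
  2='dd' goto ·  ←P0
  3='c' goto a→12 c→4
  4='cc' goto a→5
  5='cca' goto c→6
  6='ccac' goto ·  ←P1
  7='db' goto b→8 c→15
  8='dbb' goto d→9
  9='dbbd' goto c→10
  10='dbbdc' goto b→11
  11='dbbdcb' goto ·  ←P2
  12='ca' goto b→13  ←P3
  13='cab' goto d→14
  14='cabd' goto ·  ←P4
  15='dbc' goto c→16
  16='dbcc' goto ·  ←P5
  17='a' goto ·  ←P6

BFS fail/out derivation:
  fail(1) 'd': from fail(0)=0 chase 'd': 0 ⇒ 0;  out=∅∪out(0)=∅
  fail(3) 'c': from fail(0)=0 chase 'c': 0 ⇒ 0;  out=∅∪out(0)=∅
  fail(17) 'a': from fail(0)=0 chase 'a': 0 ⇒ 0;  out={6}∪out(0)={6}
  fail(2) 'dd': from fail(1)=0 chase 'd': 0 ⇒ 1;  out={0}∪out(1)={0}
  fail(4) 'cc': from fail(3)=0 chase 'c': 0 ⇒ 3;  out=∅∪out(3)=∅
  fail(7) 'db': from fail(1)=0 chase 'b': 0 ⇒ 0;  out=∅∪out(0)=∅
  fail(12) 'ca': from fail(3)=0 chase 'a': 0 ⇒ 17;  out={3}∪out(17)={3,6}
  fail(5) 'cca': from fail(4)=3 chase 'a': 3 ⇒ 12;  out=∅∪out(12)={3,6}
  fail(8) 'dbb': from fail(7)=0 chase 'b': 0 ⇒ 0;  out=∅∪out(0)=∅
  fail(13) 'cab': from fail(12)=17 chase 'b': 17→0 ⇒ 0;  out=∅∪out(0)=∅
  fail(15) 'dbc': from fail(7)=0 chase 'c': 0 ⇒ 3;  out=∅∪out(3)=∅
  fail(6) 'ccac': from fail(5)=12 chase 'c': 12→17→0 ⇒ 3;  out={1}∪out(3)={1}
  fail(9) 'dbbd': from fail(8)=0 chase 'd': 0 ⇒ 1;  out=∅∪out(1)=∅
  fail(14) 'cabd': from fail(13)=0 chase 'd': 0 ⇒ 1;  out={4}∪out(1)={4}
  fail(16) 'dbcc': from fail(15)=3 chase 'c': 3 ⇒ 4;  out={5}∪out(4)={5}
  fail(10) 'dbbdc': from fail(9)=1 chase 'c': 1→0 ⇒ 3;  out=∅∪out(3)=∅
  fail(11) 'dbbdcb': from fail(10)=3 chase 'b': 3→0 ⇒ 0;  out={2}∪out(0)={2}

Run:
pos 0 'a': at 17  ** P6@[0:0]
pos 1 'c': at 3 ·f
pos 2 'c': at 4
pos 3 'c': at 4 ·f
pos 4 'c': at 4 ·f
pos 5 'b': at 0 ·f
pos 6 'd': at 1
pos 7 'b': at 7
pos 8 'b': at 8
pos 9 'd': at 9
pos 10 'c': at 10
pos 11 'b': at 11  ** P2@[6:11]
pos 12 'b': at 0 ·f
pos 13 'a': at 17  ** P6@[13:13]
pos 14 'd': at 1 ·f
pos 15 'd': at 2  ** P0@[14:15]
pos 16 'c': at 3 ·f
pos 17 'a': at 12  ** P3@[16:17],P6@[17:17]
pos 18 'c': at 3 ·f
pos 19 'c': at 4
pos 20 'd': at 1 ·f
pos 21 'd': at 2  ** P0@[20:21]
pos 22 'c': at 3 ·f
pos 23 'b': at 0 ·f
pos 24 'c': at 3
pos 25 'c': at 4
pos 26 'a': at 5  ** P3@[25:26],P6@[26:26]
pos 27 'c': at 6  ** P1@[24:27]
pos 28 'c': at 4 ·f
pos 29 'a': at 5  ** P3@[28:29],P6@[29:29]
pos 30 'c': at 6  ** P1@[27:30]
pos 31 'c': at 4 ·f
pos 32 'a': at 5  ** P3@[31:32],P6@[32:32]
pos 33 'c': at 6  ** P1@[30:33]
pos 34 'd': at 1 ·f
pos 35 'b': at 7
pos 36 'b': at 8
pos 37 'd': at 9
pos 38 'c': at 10
pos 39 'b': at 11  ** P2@[34:39]
pos 40 'a': at 17 ·f  ** P6@[40:40]
pos 41 'c': at 3 ·f
pos 42 'a': at 12  ** P3@[41:42],P6@[42:42]
pos 43 'd': at 1 ·f
pos 44 'b': at 7

Matches: [[0,6],[11,2],[13,6],[15,0],[17,3],[17,6],[21,0],[26,3],[26,6],[27,1],[29,3],[29,6],[30,1],[32,3],[32,6],[33,1],[39,2],[40,6],[42,3],[42,6]]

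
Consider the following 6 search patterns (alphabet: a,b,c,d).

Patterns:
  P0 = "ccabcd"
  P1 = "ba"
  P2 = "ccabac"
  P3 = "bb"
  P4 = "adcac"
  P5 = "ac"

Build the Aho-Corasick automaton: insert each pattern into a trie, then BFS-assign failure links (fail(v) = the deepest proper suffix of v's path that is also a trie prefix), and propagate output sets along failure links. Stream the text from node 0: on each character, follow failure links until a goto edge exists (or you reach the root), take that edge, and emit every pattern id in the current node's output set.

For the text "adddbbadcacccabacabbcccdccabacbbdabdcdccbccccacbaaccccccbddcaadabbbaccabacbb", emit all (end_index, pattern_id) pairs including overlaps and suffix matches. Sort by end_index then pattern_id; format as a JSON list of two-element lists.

Construct AC machine:
Trie nodes:
  0='ε' goto a→12 b→7 c→1
  1='c' goto c→2
  2='cc' goto a→3
  3='cca' goto b→4
  4='ccab' goto a→9 c→5
  5='ccabc' goto d→6
  6='ccabcd' goto ·  [P0 ends]
  7='b' goto a→8 b→11
  8='ba' goto ·  [P1 ends]
  9='ccaba' goto c→10
  10='ccabac' goto ·  [P2 ends]
  11='bb' goto ·  [P3 ends]
  12='a' goto c→17 d→13
  13='ad' goto c→14
  14='adc' goto a→15
  15='adca' goto c→16
  16='adcac' goto ·  [P4 ends]
  17='ac' goto ·  [P5 ends]

BFS fail/out derivation:
  fail(1) 'c': from fail(0)=0 chase 'c': 0 ⇒ 0;  out=∅∪out(0)=∅
  fail(7) 'b': from fail(0)=0 chase 'b': 0 ⇒ 0;  out=∅∪out(0)=∅
  fail(12) 'a': from fail(0)=0 chase 'a': 0 ⇒ 0;  out=∅∪out(0)=∅
  fail(2) 'cc': from fail(1)=0 chase 'c': 0 ⇒ 1;  out=∅∪out(1)=∅
  fail(8) 'ba': from fail(7)=0 chase 'a': 0 ⇒ 12;  out={1}∪out(12)={1}
  fail(11) 'bb': from fail(7)=0 chase 'b': 0 ⇒ 7;  out={3}∪out(7)={3}
  fail(13) 'ad': from fail(12)=0 chase 'd': 0 ⇒ 0;  out=∅∪out(0)=∅
  fail(17) 'ac': from fail(12)=0 chase 'c': 0 ⇒ 1;  out={5}∪out(1)={5}
  fail(3) 'cca': from fail(2)=1 chase 'a': 1→0 ⇒ 12;  out=∅∪out(12)=∅
  fail(14) 'adc': from fail(13)=0 chase 'c': 0 ⇒ 1;  out=∅∪out(1)=∅
  fail(4) 'ccab': from fail(3)=12 chase 'b': 12→0 ⇒ 7;  out=∅∪out(7)=∅
  fail(15) 'adca': from fail(14)=1 chase 'a': 1→0 ⇒ 12;  out=∅∪out(12)=∅
  fail(5) 'ccabc': from fail(4)=7 chase 'c': 7→0 ⇒ 1;  out=∅∪out(1)=∅
  fail(9) 'ccaba': from fail(4)=7 chase 'a': 7 ⇒ 8;  out=∅∪out(8)={1}
  fail(16) 'adcac': from fail(15)=12 chase 'c': 12 ⇒ 17;  out={4}∪out(17)={4,5}
  fail(6) 'ccabcd': from fail(5)=1 chase 'd': 1→0 ⇒ 0;  out={0}∪out(0)={0}
  fail(10) 'ccabac': from fail(9)=8 chase 'c': 8→12 ⇒ 17;  out={2}∪out(17)={2,5}

Scan:
i=0 'a': node 0→12
i=1 'd': node 12→13
i=2 'd': node 13→0 ·f
i=3 'd': node 0→0
i=4 'b': node 0→7
i=5 'b': node 7→11  → match P3@[4:5]
i=6 'a': node 11→8 ·f  → match P1@[5:6]
i=7 'd': node 8→13 ·f
i=8 'c': node 13→14
i=9 'a': node 14→15
i=10 'c': node 15→16  → match P4@[6:10],P5@[9:10]
i=11 'c': node 16→2 ·f
i=12 'c': node 2→2 ·f
i=13 'a': node 2→3
i=14 'b': node 3→4
i=15 'a': node 4→9  → match P1@[14:15]
i=16 'c': node 9→10  → match P2@[11:16],P5@[15:16]
i=17 'a': node 10→12 ·f
i=18 'b': node 12→7 ·f
i=19 'b': node 7→11  → match P3@[18:19]
i=20 'c': node 11→1 ·f
i=21 'c': node 1→2
i=22 'c': node 2→2 ·f
i=23 'd': node 2→0 ·f
i=24 'c': node 0→1
i=25 'c': node 1→2
i=26 'a': node 2→3
i=27 'b': node 3→4
i=28 'a': node 4→9  → match P1@[27:28]
i=29 'c': node 9→10  → match P2@[24:29],P5@[28:29]
i=30 'b': node 10→7 ·f
i=31 'b': node 7→11  → match P3@[30:31]
i=32 'd': node 11→0 ·f
i=33 'a': node 0→12
i=34 'b': node 12→7 ·f
i=35 'd': node 7→0 ·f
i=36 'c': node 0→1
i=37 'd': node 1→0 ·f
i=38 'c': node 0→1
i=39 'c': node 1→2
i=40 'b': node 2→7 ·f
i=41 'c': node 7→1 ·f
i=42 'c': node 1→2
i=43 'c': node 2→2 ·f
i=44 'c': node 2→2 ·f
i=45 'a': node 2→3
i=46 'c': node 3→17 ·f  → match P5@[45:46]
i=47 'b': node 17→7 ·f
i=48 'a': node 7→8  → match P1@[47:48]
i=49 'a': node 8→12 ·f
i=50 'c': node 12→17  → match P5@[49:50]
i=51 'c': node 17→2 ·f
i=52 'c': node 2→2 ·f
i=53 'c': node 2→2 ·f
i=54 'c': node 2→2 ·f
i=55 'c': node 2→2 ·f
i=56 'b': node 2→7 ·f
i=57 'd': node 7→0 ·f
i=58 'd': node 0→0
i=59 'c': node 0→1
i=60 'a': node 1→12 ·f
i=61 'a': node 12→12 ·f
i=62 'd': node 12→13
i=63 'a': node 13→12 ·f
i=64 'b': node 12→7 ·f
i=65 'b': node 7→11  → match P3@[64:65]
i=66 'b': node 11→11 ·f  → match P3@[65:66]
i=67 'a': node 11→8 ·f  → match P1@[66:67]
i=68 'c': node 8→17 ·f  → match P5@[67:68]
i=69 'c': node 17→2 ·f
i=70 'a': node 2→3
i=71 'b': node 3→4
i=72 'a': node 4→9  → match P1@[71:72]
i=73 'c': node 9→10  → match P2@[68:73],P5@[72:73]
i=74 'b': node 10→7 ·f
i=75 'b': node 7→11  → match P3@[74:75]

All matches (sorted): [[5,3],[6,1],[10,4],[10,5],[15,1],[16,2],[16,5],[19,3],[28,1],[29,2],[29,5],[31,3],[46,5],[48,1],[50,5],[65,3],[66,3],[67,1],[68,5],[72,1],[73,2],[73,5],[75,3]]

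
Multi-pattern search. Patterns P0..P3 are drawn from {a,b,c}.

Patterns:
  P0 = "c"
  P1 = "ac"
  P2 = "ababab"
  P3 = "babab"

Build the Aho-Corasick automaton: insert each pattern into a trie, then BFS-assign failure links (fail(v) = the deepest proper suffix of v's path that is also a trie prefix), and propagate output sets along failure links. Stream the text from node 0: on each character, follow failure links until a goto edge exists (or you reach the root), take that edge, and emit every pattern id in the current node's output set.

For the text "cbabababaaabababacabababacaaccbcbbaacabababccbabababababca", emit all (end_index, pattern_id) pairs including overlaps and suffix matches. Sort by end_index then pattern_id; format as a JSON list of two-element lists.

Construct AC machine:
Trie nodes:
  n0 'ε': a→2 b→9 c→1
  n1 'c': ·  ←P0
  n2 'a': b→4 c→3
  n3 'ac': ·  ←P1
  n4 'ab': a→5
  n5 'aba': b→6
  n6 'abab': a→7
  n7 'ababa': b→8
  n8 'ababab': ·  ←P2
  n9 'b': a→10
  n10 'ba': b→11
  n11 'bab': a→12
  n12 'baba': b→13
  n13 'babab': ·  ←P3

BFS fail/out derivation:
  n1('c'): parent n0 fail=0; on 'c' 0 → fail=0;  out {0}∪∅={0}
  n2('a'): parent n0 fail=0; on 'a' 0 → fail=0;  out ∅∪∅=∅
  n9('b'): parent n0 fail=0; on 'b' 0 → fail=0;  out ∅∪∅=∅
  n3('ac'): parent n2 fail=0; on 'c' 0 → fail=1;  out {1}∪{0}={0,1}
  n4('ab'): parent n2 fail=0; on 'b' 0 → fail=9;  out ∅∪∅=∅
  n10('ba'): parent n9 fail=0; on 'a' 0 → fail=2;  out ∅∪∅=∅
  n5('aba'): parent n4 fail=9; on 'a' 9 → fail=10;  out ∅∪∅=∅
  n11('bab'): parent n10 fail=2; on 'b' 2 → fail=4;  out ∅∪∅=∅
  n6('abab'): parent n5 fail=10; on 'b' 10 → fail=11;  out ∅∪∅=∅
  n12('baba'): parent n11 fail=4; on 'a' 4 → fail=5;  out ∅∪∅=∅
  n7('ababa'): parent n6 fail=11; on 'a' 11 → fail=12;  out ∅∪∅=∅
  n13('babab'): parent n12 fail=5; on 'b' 5 → fail=6;  out {3}∪∅={3}
  n8('ababab'): parent n7 fail=12; on 'b' 12 → fail=13;  out {2}∪{3}={2,3}

Run:
i=0 'c': node 0→1  emit P0@[0:0]
i=1 'b': node 1→9 (via fail)
i=2 'a': node 9→10
i=3 'b': node 10→11
i=4 'a': node 11→12
i=5 'b': node 12→13  emit P3@[1:5]
i=6 'a': node 13→7 (via fail)
i=7 'b': node 7→8  emit P2@[2:7],P3@[3:7]
i=8 'a': node 8→7 (via fail)
i=9 'a': node 7→2 (via fail)
i=10 'a': node 2→2 (via fail)
i=11 'b': node 2→4
i=12 'a': node 4→5
i=13 'b': node 5→6
i=14 'a': node 6→7
i=15 'b': node 7→8  emit P2@[10:15],P3@[11:15]
i=16 'a': node 8→7 (via fail)
i=17 'c': node 7→3 (via fail)  emit P0@[17:17],P1@[16:17]
i=18 'a': node 3→2 (via fail)
i=19 'b': node 2→4
i=20 'a': node 4→5
i=21 'b': node 5→6
i=22 'a': node 6→7
i=23 'b': node 7→8  emit P2@[18:23],P3@[19:23]
i=24 'a': node 8→7 (via fail)
i=25 'c': node 7→3 (via fail)  emit P0@[25:25],P1@[24:25]
i=26 'a': node 3→2 (via fail)
i=27 'a': node 2→2 (via fail)
i=28 'c': node 2→3  emit P0@[28:28],P1@[27:28]
i=29 'c': node 3→1 (via fail)  emit P0@[29:29]
i=30 'b': node 1→9 (via fail)
i=31 'c': node 9→1 (via fail)  emit P0@[31:31]
i=32 'b': node 1→9 (via fail)
i=33 'b': node 9→9 (via fail)
i=34 'a': node 9→10
i=35 'a': node 10→2 (via fail)
i=36 'c': node 2→3  emit P0@[36:36],P1@[35:36]
i=37 'a': node 3→2 (via fail)
i=38 'b': node 2→4
i=39 'a': node 4→5
i=40 'b': node 5→6
i=41 'a': node 6→7
i=42 'b': node 7→8  emit P2@[37:42],P3@[38:42]
i=43 'c': node 8→1 (via fail)  emit P0@[43:43]
i=44 'c': node 1→1 (via fail)  emit P0@[44:44]
i=45 'b': node 1→9 (via fail)
i=46 'a': node 9→10
i=47 'b': node 10→11
i=48 'a': node 11→12
i=49 'b': node 12→13  emit P3@[45:49]
i=50 'a': node 13→7 (via fail)
i=51 'b': node 7→8  emit P2@[46:51],P3@[47:51]
i=52 'a': node 8→7 (via fail)
i=53 'b': node 7→8  emit P2@[48:53],P3@[49:53]
i=54 'a': node 8→7 (via fail)
i=55 'b': node 7→8  emit P2@[50:55],P3@[51:55]
i=56 'c': node 8→1 (via fail)  emit P0@[56:56]
i=57 'a': node 1→2 (via fail)

All matches (sorted): [[0,0],[5,3],[7,2],[7,3],[15,2],[15,3],[17,0],[17,1],[23,2],[23,3],[25,0],[25,1],[28,0],[28,1],[29,0],[31,0],[36,0],[36,1],[42,2],[42,3],[43,0],[44,0],[49,3],[51,2],[51,3],[53,2],[53,3],[55,2],[55,3],[56,0]]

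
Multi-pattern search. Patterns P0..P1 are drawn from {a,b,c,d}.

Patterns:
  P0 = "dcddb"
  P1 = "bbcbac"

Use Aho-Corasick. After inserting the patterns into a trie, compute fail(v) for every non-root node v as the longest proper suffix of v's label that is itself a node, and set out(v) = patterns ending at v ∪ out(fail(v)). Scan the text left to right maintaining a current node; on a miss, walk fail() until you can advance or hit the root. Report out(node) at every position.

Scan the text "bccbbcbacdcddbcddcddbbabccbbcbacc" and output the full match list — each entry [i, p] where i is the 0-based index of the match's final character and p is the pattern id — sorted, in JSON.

Build:
Trie (insert patterns):
  0='ε' goto b→6 d→1
  1='d' goto c→2
  2='dc' goto d→3
  3='dcd' goto d→4
  4='dcdd' goto b→5
  5='dcddb' goto ·  [P0 ends]
  6='b' goto b→7
  7='bb' goto c→8
  8='bbc' goto b→9
  9='bbcb' goto a→10
  10='bbcba' goto c→11
  11='bbcbac' goto ·  [P1 ends]

BFS fail/out derivation:
  fail(1) 'd': from fail(0)=0 chase 'd': 0 ⇒ 0;  out=∅∪out(0)=∅
  fail(6) 'b': from fail(0)=0 chase 'b': 0 ⇒ 0;  out=∅∪out(0)=∅
  fail(2) 'dc': from fail(1)=0 chase 'c': 0 ⇒ 0;  out=∅∪out(0)=∅
  fail(7) 'bb': from fail(6)=0 chase 'b': 0 ⇒ 6;  out=∅∪out(6)=∅
  fail(3) 'dcd': from fail(2)=0 chase 'd': 0 ⇒ 1;  out=∅∪out(1)=∅
  fail(8) 'bbc': from fail(7)=6 chase 'c': 6→0 ⇒ 0;  out=∅∪out(0)=∅
  fail(4) 'dcdd': from fail(3)=1 chase 'd': 1→0 ⇒ 1;  out=∅∪out(1)=∅
  fail(9) 'bbcb': from fail(8)=0 chase 'b': 0 ⇒ 6;  out=∅∪out(6)=∅
  fail(5) 'dcddb': from fail(4)=1 chase 'b': 1→0 ⇒ 6;  out={0}∪out(6)={0}
  fail(10) 'bbcba': from fail(9)=6 chase 'a': 6→0 ⇒ 0;  out=∅∪out(0)=∅
  fail(11) 'bbcbac': from fail(10)=0 chase 'c': 0 ⇒ 0;  out={1}∪out(0)={1}

Text stream:
[0] read 'b'  n0⇒n6
[1] read 'c'  n6⇒n0 ·f
[2] read 'c'  n0⇒n0
[3] read 'b'  n0⇒n6
[4] read 'b'  n6⇒n7
[5] read 'c'  n7⇒n8
[6] read 'b'  n8⇒n9
[7] read 'a'  n9⇒n10
[8] read 'c'  n10⇒n11  → match P1@[3:8]
[9] read 'd'  n11⇒n1 ·f
[10] read 'c'  n1⇒n2
[11] read 'd'  n2⇒n3
[12] read 'd'  n3⇒n4
[13] read 'b'  n4⇒n5  → match P0@[9:13]
[14] read 'c'  n5⇒n0 ·f
[15] read 'd'  n0⇒n1
[16] read 'd'  n1⇒n1 ·f
[17] read 'c'  n1⇒n2
[18] read 'd'  n2⇒n3
[19] read 'd'  n3⇒n4
[20] read 'b'  n4⇒n5  → match P0@[16:20]
[21] read 'b'  n5⇒n7 ·f
[22] read 'a'  n7⇒n0 ·f
[23] read 'b'  n0⇒n6
[24] read 'c'  n6⇒n0 ·f
[25] read 'c'  n0⇒n0
[26] read 'b'  n0⇒n6
[27] read 'b'  n6⇒n7
[28] read 'c'  n7⇒n8
[29] read 'b'  n8⇒n9
[30] read 'a'  n9⇒n10
[31] read 'c'  n10⇒n11  → match P1@[26:31]
[32] read 'c'  n11⇒n0 ·f

All matches (sorted): [[8,1],[13,0],[20,0],[31,1]]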